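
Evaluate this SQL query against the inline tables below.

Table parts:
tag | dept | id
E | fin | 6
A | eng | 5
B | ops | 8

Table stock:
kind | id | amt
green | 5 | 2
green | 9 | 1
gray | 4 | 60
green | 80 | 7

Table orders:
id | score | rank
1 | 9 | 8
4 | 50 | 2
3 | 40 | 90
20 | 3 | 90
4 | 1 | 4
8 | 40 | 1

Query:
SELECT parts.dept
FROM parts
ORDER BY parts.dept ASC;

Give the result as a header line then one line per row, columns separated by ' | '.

After SELECT (3 rows):
parts.dept
fin
eng
ops
After ORDER BY (3 rows):
parts.dept
eng
fin
ops

== RESULT ==
parts.dept
eng
fin
ops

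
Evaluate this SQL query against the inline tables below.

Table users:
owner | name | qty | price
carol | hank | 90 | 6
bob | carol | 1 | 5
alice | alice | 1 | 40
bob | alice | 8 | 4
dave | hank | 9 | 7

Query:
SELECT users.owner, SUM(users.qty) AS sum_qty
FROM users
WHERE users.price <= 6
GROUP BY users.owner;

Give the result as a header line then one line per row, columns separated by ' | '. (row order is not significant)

== RESULT ==
users.owner | sum_qty
carol | 90
bob | 9

Derivation:
After WHERE (3 rows):
users.owner | users.name | users.qty | users.price
carol | hank | 90 | 6
bob | carol | 1 | 5
bob | alice | 8 | 4
After GROUP BY (2 rows):
users.owner | sum_qty
carol | 90
bob | 9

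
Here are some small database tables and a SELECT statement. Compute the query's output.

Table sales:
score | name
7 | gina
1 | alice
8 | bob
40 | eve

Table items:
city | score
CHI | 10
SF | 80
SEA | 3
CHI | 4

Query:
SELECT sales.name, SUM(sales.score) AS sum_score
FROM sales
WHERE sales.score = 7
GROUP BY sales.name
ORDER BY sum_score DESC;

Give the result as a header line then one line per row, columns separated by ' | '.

== RESULT ==
sales.name | sum_score
gina | 7

Derivation:
After WHERE (1 rows):
sales.score | sales.name
7 | gina
After GROUP BY (1 rows):
sales.name | sum_score
gina | 7
After ORDER BY (1 rows):
sales.name | sum_score
gina | 7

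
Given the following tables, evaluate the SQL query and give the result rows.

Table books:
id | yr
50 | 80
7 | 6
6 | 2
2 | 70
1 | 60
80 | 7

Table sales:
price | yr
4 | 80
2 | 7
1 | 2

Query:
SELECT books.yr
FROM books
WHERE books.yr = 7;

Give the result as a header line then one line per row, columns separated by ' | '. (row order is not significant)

After WHERE (1 rows):
books.id | books.yr
80 | 7
After SELECT (1 rows):
books.yr
7

== RESULT ==
books.yr
7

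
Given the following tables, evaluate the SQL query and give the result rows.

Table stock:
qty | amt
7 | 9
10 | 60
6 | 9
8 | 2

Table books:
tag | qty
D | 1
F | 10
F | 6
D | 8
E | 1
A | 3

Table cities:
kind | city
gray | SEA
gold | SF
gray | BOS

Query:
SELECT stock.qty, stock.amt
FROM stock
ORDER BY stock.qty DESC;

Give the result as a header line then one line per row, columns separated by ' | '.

After SELECT (4 rows):
stock.qty | stock.amt
7 | 9
10 | 60
6 | 9
8 | 2
After ORDER BY (4 rows):
stock.qty | stock.amt
10 | 60
8 | 2
7 | 9
6 | 9

== RESULT ==
stock.qty | stock.amt
10 | 60
8 | 2
7 | 9
6 | 9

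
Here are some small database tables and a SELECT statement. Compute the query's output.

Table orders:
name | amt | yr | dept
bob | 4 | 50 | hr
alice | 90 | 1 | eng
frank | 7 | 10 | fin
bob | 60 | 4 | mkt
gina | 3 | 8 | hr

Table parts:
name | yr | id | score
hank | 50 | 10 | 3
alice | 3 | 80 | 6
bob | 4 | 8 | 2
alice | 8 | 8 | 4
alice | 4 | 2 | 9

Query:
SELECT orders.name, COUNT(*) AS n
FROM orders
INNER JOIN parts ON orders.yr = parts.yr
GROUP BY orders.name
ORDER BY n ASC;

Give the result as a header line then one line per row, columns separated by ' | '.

After JOIN parts (4 rows):
orders.name | orders.amt | orders.yr | orders.dept | parts.name | parts.yr | parts.id | parts.score
bob | 4 | 50 | hr | hank | 50 | 10 | 3
bob | 60 | 4 | mkt | bob | 4 | 8 | 2
bob | 60 | 4 | mkt | alice | 4 | 2 | 9
gina | 3 | 8 | hr | alice | 8 | 8 | 4
After GROUP BY (2 rows):
orders.name | n
bob | 3
gina | 1
After ORDER BY (2 rows):
orders.name | n
gina | 1
bob | 3

== RESULT ==
orders.name | n
gina | 1
bob | 3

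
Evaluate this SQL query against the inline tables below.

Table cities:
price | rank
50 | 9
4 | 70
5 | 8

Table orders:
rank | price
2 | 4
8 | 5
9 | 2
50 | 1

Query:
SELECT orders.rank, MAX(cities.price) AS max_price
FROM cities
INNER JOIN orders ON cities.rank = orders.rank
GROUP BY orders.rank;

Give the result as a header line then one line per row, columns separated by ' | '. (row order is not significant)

After JOIN orders (2 rows):
cities.price | cities.rank | orders.rank | orders.price
50 | 9 | 9 | 2
5 | 8 | 8 | 5
After GROUP BY (2 rows):
orders.rank | max_price
9 | 50
8 | 5

== RESULT ==
orders.rank | max_price
9 | 50
8 | 5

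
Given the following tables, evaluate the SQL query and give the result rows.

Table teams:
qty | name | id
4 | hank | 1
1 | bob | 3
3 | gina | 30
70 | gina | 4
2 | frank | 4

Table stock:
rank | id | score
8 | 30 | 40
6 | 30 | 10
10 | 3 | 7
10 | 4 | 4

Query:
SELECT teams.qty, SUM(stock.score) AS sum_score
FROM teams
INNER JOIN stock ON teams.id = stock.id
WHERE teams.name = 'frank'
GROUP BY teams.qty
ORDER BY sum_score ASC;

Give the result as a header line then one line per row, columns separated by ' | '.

== RESULT ==
teams.qty | sum_score
2 | 4

Derivation:
After JOIN stock (5 rows):
teams.qty | teams.name | teams.id | stock.rank | stock.id | stock.score
1 | bob | 3 | 10 | 3 | 7
3 | gina | 30 | 8 | 30 | 40
3 | gina | 30 | 6 | 30 | 10
70 | gina | 4 | 10 | 4 | 4
2 | frank | 4 | 10 | 4 | 4
After WHERE (1 rows):
teams.qty | teams.name | teams.id | stock.rank | stock.id | stock.score
2 | frank | 4 | 10 | 4 | 4
After GROUP BY (1 rows):
teams.qty | sum_score
2 | 4
After ORDER BY (1 rows):
teams.qty | sum_score
2 | 4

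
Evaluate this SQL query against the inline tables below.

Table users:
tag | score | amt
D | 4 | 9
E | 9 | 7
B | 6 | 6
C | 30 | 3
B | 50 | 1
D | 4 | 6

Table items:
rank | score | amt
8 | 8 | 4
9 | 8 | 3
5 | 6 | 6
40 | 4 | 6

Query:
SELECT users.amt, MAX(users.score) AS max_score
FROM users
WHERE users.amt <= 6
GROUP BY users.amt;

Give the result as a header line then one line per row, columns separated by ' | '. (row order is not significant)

After WHERE (4 rows):
users.tag | users.score | users.amt
B | 6 | 6
C | 30 | 3
B | 50 | 1
D | 4 | 6
After GROUP BY (3 rows):
users.amt | max_score
6 | 6
3 | 30
1 | 50

== RESULT ==
users.amt | max_score
6 | 6
3 | 30
1 | 50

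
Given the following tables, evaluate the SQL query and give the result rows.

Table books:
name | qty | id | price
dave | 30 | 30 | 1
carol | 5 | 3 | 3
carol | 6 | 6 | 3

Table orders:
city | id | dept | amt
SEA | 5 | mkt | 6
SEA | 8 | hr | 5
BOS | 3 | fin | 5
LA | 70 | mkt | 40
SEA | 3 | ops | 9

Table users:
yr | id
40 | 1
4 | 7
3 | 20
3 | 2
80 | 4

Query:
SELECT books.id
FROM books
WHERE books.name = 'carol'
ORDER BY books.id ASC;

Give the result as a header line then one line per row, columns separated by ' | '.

After WHERE (2 rows):
books.name | books.qty | books.id | books.price
carol | 5 | 3 | 3
carol | 6 | 6 | 3
After SELECT (2 rows):
books.id
3
6
After ORDER BY (2 rows):
books.id
3
6

== RESULT ==
books.id
3
6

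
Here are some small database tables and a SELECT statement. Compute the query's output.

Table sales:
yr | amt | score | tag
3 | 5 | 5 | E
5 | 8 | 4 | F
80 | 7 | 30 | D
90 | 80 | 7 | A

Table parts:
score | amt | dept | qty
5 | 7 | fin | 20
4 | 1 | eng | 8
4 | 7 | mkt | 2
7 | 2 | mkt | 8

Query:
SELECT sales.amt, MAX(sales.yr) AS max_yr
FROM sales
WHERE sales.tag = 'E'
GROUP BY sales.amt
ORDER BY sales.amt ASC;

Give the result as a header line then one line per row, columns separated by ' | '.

== RESULT ==
sales.amt | max_yr
5 | 3

Derivation:
After WHERE (1 rows):
sales.yr | sales.amt | sales.score | sales.tag
3 | 5 | 5 | E
After GROUP BY (1 rows):
sales.amt | max_yr
5 | 3
After ORDER BY (1 rows):
sales.amt | max_yr
5 | 3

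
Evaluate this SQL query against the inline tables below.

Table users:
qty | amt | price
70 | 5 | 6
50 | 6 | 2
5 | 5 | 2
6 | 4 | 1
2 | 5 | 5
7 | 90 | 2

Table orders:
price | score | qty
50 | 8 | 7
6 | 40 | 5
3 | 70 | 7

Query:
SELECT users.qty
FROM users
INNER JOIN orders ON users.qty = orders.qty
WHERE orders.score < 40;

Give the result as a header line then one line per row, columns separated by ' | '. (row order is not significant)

== RESULT ==
users.qty
7

Derivation:
After JOIN orders (3 rows):
users.qty | users.amt | users.price | orders.price | orders.score | orders.qty
5 | 5 | 2 | 6 | 40 | 5
7 | 90 | 2 | 50 | 8 | 7
7 | 90 | 2 | 3 | 70 | 7
After WHERE (1 rows):
users.qty | users.amt | users.price | orders.price | orders.score | orders.qty
7 | 90 | 2 | 50 | 8 | 7
After SELECT (1 rows):
users.qty
7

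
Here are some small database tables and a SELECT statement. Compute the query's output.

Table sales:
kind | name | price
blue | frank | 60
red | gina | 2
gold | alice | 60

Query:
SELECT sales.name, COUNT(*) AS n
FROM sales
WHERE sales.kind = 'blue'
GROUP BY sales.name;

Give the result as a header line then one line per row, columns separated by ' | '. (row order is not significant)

After WHERE (1 rows):
sales.kind | sales.name | sales.price
blue | frank | 60
After GROUP BY (1 rows):
sales.name | n
frank | 1

== RESULT ==
sales.name | n
frank | 1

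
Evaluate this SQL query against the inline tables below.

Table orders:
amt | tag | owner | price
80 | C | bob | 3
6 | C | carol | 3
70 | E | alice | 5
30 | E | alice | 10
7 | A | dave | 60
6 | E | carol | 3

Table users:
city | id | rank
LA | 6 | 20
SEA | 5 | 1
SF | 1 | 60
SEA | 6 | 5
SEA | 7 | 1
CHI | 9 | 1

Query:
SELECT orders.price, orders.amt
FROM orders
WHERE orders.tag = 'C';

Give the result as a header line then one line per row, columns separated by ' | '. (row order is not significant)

== RESULT ==
orders.price | orders.amt
3 | 80
3 | 6

Derivation:
After WHERE (2 rows):
orders.amt | orders.tag | orders.owner | orders.price
80 | C | bob | 3
6 | C | carol | 3
After SELECT (2 rows):
orders.price | orders.amt
3 | 80
3 | 6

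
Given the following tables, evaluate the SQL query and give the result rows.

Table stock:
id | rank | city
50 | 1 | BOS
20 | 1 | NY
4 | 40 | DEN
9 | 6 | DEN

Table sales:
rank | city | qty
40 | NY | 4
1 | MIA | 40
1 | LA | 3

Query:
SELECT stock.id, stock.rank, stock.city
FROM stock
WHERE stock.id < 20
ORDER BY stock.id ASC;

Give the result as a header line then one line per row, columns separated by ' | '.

== RESULT ==
stock.id | stock.rank | stock.city
4 | 40 | DEN
9 | 6 | DEN

Derivation:
After WHERE (2 rows):
stock.id | stock.rank | stock.city
4 | 40 | DEN
9 | 6 | DEN
After SELECT (2 rows):
stock.id | stock.rank | stock.city
4 | 40 | DEN
9 | 6 | DEN
After ORDER BY (2 rows):
stock.id | stock.rank | stock.city
4 | 40 | DEN
9 | 6 | DEN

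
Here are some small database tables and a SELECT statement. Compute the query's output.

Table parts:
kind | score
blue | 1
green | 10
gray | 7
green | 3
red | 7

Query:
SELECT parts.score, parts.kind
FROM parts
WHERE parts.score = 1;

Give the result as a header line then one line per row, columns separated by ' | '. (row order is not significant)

After WHERE (1 rows):
parts.kind | parts.score
blue | 1
After SELECT (1 rows):
parts.score | parts.kind
1 | blue

== RESULT ==
parts.score | parts.kind
1 | blue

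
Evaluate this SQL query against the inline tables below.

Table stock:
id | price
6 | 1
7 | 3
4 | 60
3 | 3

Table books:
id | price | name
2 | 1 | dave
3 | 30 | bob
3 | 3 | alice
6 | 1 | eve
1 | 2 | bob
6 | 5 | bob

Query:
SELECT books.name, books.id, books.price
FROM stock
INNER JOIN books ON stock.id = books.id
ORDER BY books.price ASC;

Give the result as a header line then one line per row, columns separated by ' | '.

After JOIN books (4 rows):
stock.id | stock.price | books.id | books.price | books.name
6 | 1 | 6 | 1 | eve
6 | 1 | 6 | 5 | bob
3 | 3 | 3 | 30 | bob
3 | 3 | 3 | 3 | alice
After SELECT (4 rows):
books.name | books.id | books.price
eve | 6 | 1
bob | 6 | 5
bob | 3 | 30
alice | 3 | 3
After ORDER BY (4 rows):
books.name | books.id | books.price
eve | 6 | 1
alice | 3 | 3
bob | 6 | 5
bob | 3 | 30

== RESULT ==
books.name | books.id | books.price
eve | 6 | 1
alice | 3 | 3
bob | 6 | 5
bob | 3 | 30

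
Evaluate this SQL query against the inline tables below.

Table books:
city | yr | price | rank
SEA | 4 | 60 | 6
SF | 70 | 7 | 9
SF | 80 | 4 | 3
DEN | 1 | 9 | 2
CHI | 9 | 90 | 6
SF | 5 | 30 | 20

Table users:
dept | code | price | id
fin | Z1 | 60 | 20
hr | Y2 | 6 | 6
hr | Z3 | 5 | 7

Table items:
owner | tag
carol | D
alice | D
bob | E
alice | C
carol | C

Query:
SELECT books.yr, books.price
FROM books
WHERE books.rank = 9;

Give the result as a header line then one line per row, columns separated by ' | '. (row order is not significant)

== RESULT ==
books.yr | books.price
70 | 7

Derivation:
After WHERE (1 rows):
books.city | books.yr | books.price | books.rank
SF | 70 | 7 | 9
After SELECT (1 rows):
books.yr | books.price
70 | 7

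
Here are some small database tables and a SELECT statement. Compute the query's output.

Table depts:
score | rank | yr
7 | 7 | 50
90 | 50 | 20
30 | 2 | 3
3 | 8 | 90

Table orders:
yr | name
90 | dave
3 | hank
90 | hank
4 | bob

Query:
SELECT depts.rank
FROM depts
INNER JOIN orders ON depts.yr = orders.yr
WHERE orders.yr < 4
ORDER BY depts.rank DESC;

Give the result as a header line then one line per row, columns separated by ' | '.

== RESULT ==
depts.rank
2

Derivation:
After JOIN orders (3 rows):
depts.score | depts.rank | depts.yr | orders.yr | orders.name
30 | 2 | 3 | 3 | hank
3 | 8 | 90 | 90 | dave
3 | 8 | 90 | 90 | hank
After WHERE (1 rows):
depts.score | depts.rank | depts.yr | orders.yr | orders.name
30 | 2 | 3 | 3 | hank
After SELECT (1 rows):
depts.rank
2
After ORDER BY (1 rows):
depts.rank
2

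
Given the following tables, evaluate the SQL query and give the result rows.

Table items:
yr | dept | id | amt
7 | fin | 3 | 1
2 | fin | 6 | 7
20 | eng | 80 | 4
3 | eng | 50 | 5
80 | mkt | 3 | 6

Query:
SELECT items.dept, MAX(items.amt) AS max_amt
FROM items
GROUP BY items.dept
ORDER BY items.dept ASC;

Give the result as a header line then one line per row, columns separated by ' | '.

After GROUP BY (3 rows):
items.dept | max_amt
fin | 7
eng | 5
mkt | 6
After ORDER BY (3 rows):
items.dept | max_amt
eng | 5
fin | 7
mkt | 6

== RESULT ==
items.dept | max_amt
eng | 5
fin | 7
mkt | 6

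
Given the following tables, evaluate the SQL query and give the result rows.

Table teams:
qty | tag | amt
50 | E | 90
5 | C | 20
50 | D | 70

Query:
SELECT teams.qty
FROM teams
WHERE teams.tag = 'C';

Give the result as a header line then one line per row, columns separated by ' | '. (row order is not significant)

== RESULT ==
teams.qty
5

Derivation:
After WHERE (1 rows):
teams.qty | teams.tag | teams.amt
5 | C | 20
After SELECT (1 rows):
teams.qty
5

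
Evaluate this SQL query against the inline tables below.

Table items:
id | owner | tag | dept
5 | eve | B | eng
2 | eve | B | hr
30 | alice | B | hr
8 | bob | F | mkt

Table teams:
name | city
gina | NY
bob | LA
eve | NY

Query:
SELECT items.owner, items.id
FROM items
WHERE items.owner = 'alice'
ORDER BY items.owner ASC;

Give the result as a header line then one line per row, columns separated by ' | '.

== RESULT ==
items.owner | items.id
alice | 30

Derivation:
After WHERE (1 rows):
items.id | items.owner | items.tag | items.dept
30 | alice | B | hr
After SELECT (1 rows):
items.owner | items.id
alice | 30
After ORDER BY (1 rows):
items.owner | items.id
alice | 30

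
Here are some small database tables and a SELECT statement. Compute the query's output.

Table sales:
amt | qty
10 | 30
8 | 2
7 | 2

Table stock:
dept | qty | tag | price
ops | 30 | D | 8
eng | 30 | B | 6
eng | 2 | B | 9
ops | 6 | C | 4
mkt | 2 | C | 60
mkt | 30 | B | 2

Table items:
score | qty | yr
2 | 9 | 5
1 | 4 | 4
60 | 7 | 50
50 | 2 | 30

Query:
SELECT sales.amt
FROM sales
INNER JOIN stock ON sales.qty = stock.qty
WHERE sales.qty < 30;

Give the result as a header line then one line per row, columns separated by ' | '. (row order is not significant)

== RESULT ==
sales.amt
8
8
7
7

Derivation:
After JOIN stock (7 rows):
sales.amt | sales.qty | stock.dept | stock.qty | stock.tag | stock.price
10 | 30 | ops | 30 | D | 8
10 | 30 | eng | 30 | B | 6
10 | 30 | mkt | 30 | B | 2
8 | 2 | eng | 2 | B | 9
8 | 2 | mkt | 2 | C | 60
7 | 2 | eng | 2 | B | 9
7 | 2 | mkt | 2 | C | 60
After WHERE (4 rows):
sales.amt | sales.qty | stock.dept | stock.qty | stock.tag | stock.price
8 | 2 | eng | 2 | B | 9
8 | 2 | mkt | 2 | C | 60
7 | 2 | eng | 2 | B | 9
7 | 2 | mkt | 2 | C | 60
After SELECT (4 rows):
sales.amt
8
8
7
7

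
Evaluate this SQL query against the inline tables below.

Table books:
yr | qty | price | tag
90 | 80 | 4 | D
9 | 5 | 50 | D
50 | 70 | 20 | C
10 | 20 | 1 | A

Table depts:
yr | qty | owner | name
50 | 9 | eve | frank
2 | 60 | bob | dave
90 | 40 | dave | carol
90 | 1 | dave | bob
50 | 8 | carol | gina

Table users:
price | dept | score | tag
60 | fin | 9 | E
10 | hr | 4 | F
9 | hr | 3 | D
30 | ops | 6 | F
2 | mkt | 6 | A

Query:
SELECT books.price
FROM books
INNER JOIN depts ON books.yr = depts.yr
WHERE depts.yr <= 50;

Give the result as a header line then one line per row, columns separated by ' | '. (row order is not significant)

After JOIN depts (4 rows):
books.yr | books.qty | books.price | books.tag | depts.yr | depts.qty | depts.owner | depts.name
90 | 80 | 4 | D | 90 | 40 | dave | carol
90 | 80 | 4 | D | 90 | 1 | dave | bob
50 | 70 | 20 | C | 50 | 9 | eve | frank
50 | 70 | 20 | C | 50 | 8 | carol | gina
After WHERE (2 rows):
books.yr | books.qty | books.price | books.tag | depts.yr | depts.qty | depts.owner | depts.name
50 | 70 | 20 | C | 50 | 9 | eve | frank
50 | 70 | 20 | C | 50 | 8 | carol | gina
After SELECT (2 rows):
books.price
20
20

== RESULT ==
books.price
20
20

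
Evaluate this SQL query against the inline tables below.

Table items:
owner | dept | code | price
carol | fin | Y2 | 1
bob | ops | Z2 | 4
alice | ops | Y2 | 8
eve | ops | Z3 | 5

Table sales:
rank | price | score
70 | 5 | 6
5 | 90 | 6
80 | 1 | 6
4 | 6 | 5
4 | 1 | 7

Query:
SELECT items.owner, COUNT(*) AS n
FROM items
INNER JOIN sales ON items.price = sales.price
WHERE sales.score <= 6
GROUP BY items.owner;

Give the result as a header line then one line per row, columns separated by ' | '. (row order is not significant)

== RESULT ==
items.owner | n
carol | 1
eve | 1

Derivation:
After JOIN sales (3 rows):
items.owner | items.dept | items.code | items.price | sales.rank | sales.price | sales.score
carol | fin | Y2 | 1 | 80 | 1 | 6
carol | fin | Y2 | 1 | 4 | 1 | 7
eve | ops | Z3 | 5 | 70 | 5 | 6
After WHERE (2 rows):
items.owner | items.dept | items.code | items.price | sales.rank | sales.price | sales.score
carol | fin | Y2 | 1 | 80 | 1 | 6
eve | ops | Z3 | 5 | 70 | 5 | 6
After GROUP BY (2 rows):
items.owner | n
carol | 1
eve | 1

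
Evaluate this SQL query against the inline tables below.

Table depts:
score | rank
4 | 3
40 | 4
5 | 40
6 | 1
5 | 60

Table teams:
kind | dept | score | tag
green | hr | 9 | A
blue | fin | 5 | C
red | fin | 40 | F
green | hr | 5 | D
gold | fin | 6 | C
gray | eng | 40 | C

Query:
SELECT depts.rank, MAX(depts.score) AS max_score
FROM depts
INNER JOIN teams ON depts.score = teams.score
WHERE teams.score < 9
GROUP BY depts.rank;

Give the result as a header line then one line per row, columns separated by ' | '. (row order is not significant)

== RESULT ==
depts.rank | max_score
40 | 5
1 | 6
60 | 5

Derivation:
After JOIN teams (7 rows):
depts.score | depts.rank | teams.kind | teams.dept | teams.score | teams.tag
40 | 4 | red | fin | 40 | F
40 | 4 | gray | eng | 40 | C
5 | 40 | blue | fin | 5 | C
5 | 40 | green | hr | 5 | D
6 | 1 | gold | fin | 6 | C
5 | 60 | blue | fin | 5 | C
5 | 60 | green | hr | 5 | D
After WHERE (5 rows):
depts.score | depts.rank | teams.kind | teams.dept | teams.score | teams.tag
5 | 40 | blue | fin | 5 | C
5 | 40 | green | hr | 5 | D
6 | 1 | gold | fin | 6 | C
5 | 60 | blue | fin | 5 | C
5 | 60 | green | hr | 5 | D
After GROUP BY (3 rows):
depts.rank | max_score
40 | 5
1 | 6
60 | 5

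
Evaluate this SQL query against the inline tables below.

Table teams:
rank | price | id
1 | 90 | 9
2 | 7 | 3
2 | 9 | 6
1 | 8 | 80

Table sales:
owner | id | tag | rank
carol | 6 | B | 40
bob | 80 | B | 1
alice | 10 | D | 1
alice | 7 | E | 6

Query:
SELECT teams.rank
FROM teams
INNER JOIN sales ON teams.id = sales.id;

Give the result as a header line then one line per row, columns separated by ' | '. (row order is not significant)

== RESULT ==
teams.rank
2
1

Derivation:
After JOIN sales (2 rows):
teams.rank | teams.price | teams.id | sales.owner | sales.id | sales.tag | sales.rank
2 | 9 | 6 | carol | 6 | B | 40
1 | 8 | 80 | bob | 80 | B | 1
After SELECT (2 rows):
teams.rank
2
1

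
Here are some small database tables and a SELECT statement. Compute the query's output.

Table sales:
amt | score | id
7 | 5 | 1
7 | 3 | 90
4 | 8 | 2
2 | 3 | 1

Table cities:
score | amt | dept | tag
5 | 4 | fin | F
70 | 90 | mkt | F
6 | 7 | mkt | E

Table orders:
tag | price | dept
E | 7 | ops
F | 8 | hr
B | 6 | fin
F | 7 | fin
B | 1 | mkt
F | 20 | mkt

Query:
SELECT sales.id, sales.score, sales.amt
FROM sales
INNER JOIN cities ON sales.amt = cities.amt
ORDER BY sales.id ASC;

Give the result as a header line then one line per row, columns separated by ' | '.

== RESULT ==
sales.id | sales.score | sales.amt
1 | 5 | 7
2 | 8 | 4
90 | 3 | 7

Derivation:
After JOIN cities (3 rows):
sales.amt | sales.score | sales.id | cities.score | cities.amt | cities.dept | cities.tag
7 | 5 | 1 | 6 | 7 | mkt | E
7 | 3 | 90 | 6 | 7 | mkt | E
4 | 8 | 2 | 5 | 4 | fin | F
After SELECT (3 rows):
sales.id | sales.score | sales.amt
1 | 5 | 7
90 | 3 | 7
2 | 8 | 4
After ORDER BY (3 rows):
sales.id | sales.score | sales.amt
1 | 5 | 7
2 | 8 | 4
90 | 3 | 7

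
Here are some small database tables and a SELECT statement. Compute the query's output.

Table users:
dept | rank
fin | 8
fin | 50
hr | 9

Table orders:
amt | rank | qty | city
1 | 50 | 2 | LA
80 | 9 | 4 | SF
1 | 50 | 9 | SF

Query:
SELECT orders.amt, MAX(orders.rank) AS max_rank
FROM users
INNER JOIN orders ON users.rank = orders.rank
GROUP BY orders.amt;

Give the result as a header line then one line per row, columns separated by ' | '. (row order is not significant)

== RESULT ==
orders.amt | max_rank
1 | 50
80 | 9

Derivation:
After JOIN orders (3 rows):
users.dept | users.rank | orders.amt | orders.rank | orders.qty | orders.city
fin | 50 | 1 | 50 | 2 | LA
fin | 50 | 1 | 50 | 9 | SF
hr | 9 | 80 | 9 | 4 | SF
After GROUP BY (2 rows):
orders.amt | max_rank
1 | 50
80 | 9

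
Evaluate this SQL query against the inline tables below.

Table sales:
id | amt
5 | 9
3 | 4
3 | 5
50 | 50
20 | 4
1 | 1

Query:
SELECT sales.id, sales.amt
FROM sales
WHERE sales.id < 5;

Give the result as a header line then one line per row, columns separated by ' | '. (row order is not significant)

After WHERE (3 rows):
sales.id | sales.amt
3 | 4
3 | 5
1 | 1
After SELECT (3 rows):
sales.id | sales.amt
3 | 4
3 | 5
1 | 1

== RESULT ==
sales.id | sales.amt
3 | 4
3 | 5
1 | 1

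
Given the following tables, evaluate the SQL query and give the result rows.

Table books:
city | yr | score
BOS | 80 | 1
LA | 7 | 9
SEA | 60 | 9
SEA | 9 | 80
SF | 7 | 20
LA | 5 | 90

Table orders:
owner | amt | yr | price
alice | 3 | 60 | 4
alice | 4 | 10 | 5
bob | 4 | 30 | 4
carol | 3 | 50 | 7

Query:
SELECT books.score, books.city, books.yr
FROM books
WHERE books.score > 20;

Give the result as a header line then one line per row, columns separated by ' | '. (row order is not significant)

== RESULT ==
books.score | books.city | books.yr
80 | SEA | 9
90 | LA | 5

Derivation:
After WHERE (2 rows):
books.city | books.yr | books.score
SEA | 9 | 80
LA | 5 | 90
After SELECT (2 rows):
books.score | books.city | books.yr
80 | SEA | 9
90 | LA | 5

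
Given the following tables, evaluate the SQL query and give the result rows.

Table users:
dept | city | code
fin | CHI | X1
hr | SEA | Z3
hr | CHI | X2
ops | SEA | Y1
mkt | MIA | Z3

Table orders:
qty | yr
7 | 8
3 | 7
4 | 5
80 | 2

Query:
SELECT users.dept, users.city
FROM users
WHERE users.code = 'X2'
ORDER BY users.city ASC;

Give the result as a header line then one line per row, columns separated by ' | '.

== RESULT ==
users.dept | users.city
hr | CHI

Derivation:
After WHERE (1 rows):
users.dept | users.city | users.code
hr | CHI | X2
After SELECT (1 rows):
users.dept | users.city
hr | CHI
After ORDER BY (1 rows):
users.dept | users.city
hr | CHI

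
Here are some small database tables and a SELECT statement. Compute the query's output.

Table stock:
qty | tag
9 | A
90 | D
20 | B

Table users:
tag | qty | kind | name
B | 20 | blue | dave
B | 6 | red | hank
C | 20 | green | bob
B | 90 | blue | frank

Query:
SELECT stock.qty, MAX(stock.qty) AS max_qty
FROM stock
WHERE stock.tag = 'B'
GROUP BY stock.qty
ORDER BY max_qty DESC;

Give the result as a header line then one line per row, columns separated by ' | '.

After WHERE (1 rows):
stock.qty | stock.tag
20 | B
After GROUP BY (1 rows):
stock.qty | max_qty
20 | 20
After ORDER BY (1 rows):
stock.qty | max_qty
20 | 20

== RESULT ==
stock.qty | max_qty
20 | 20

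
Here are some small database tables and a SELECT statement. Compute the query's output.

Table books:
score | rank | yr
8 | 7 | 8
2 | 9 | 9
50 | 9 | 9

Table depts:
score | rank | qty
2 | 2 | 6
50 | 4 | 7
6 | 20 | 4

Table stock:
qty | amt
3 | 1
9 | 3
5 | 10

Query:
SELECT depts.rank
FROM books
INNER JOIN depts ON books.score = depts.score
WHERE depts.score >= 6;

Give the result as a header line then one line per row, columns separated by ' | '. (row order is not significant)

After JOIN depts (2 rows):
books.score | books.rank | books.yr | depts.score | depts.rank | depts.qty
2 | 9 | 9 | 2 | 2 | 6
50 | 9 | 9 | 50 | 4 | 7
After WHERE (1 rows):
books.score | books.rank | books.yr | depts.score | depts.rank | depts.qty
50 | 9 | 9 | 50 | 4 | 7
After SELECT (1 rows):
depts.rank
4

== RESULT ==
depts.rank
4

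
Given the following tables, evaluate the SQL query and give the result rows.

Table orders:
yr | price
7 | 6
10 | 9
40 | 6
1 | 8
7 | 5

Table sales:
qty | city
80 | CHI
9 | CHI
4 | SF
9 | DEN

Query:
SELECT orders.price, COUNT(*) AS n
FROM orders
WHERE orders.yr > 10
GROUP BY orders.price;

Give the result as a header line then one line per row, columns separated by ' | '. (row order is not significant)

After WHERE (1 rows):
orders.yr | orders.price
40 | 6
After GROUP BY (1 rows):
orders.price | n
6 | 1

== RESULT ==
orders.price | n
6 | 1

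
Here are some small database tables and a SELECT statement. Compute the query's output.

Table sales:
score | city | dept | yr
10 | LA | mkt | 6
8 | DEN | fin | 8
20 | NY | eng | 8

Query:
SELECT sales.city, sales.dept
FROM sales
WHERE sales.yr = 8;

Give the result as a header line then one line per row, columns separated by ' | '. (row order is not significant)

After WHERE (2 rows):
sales.score | sales.city | sales.dept | sales.yr
8 | DEN | fin | 8
20 | NY | eng | 8
After SELECT (2 rows):
sales.city | sales.dept
DEN | fin
NY | eng

== RESULT ==
sales.city | sales.dept
DEN | fin
NY | eng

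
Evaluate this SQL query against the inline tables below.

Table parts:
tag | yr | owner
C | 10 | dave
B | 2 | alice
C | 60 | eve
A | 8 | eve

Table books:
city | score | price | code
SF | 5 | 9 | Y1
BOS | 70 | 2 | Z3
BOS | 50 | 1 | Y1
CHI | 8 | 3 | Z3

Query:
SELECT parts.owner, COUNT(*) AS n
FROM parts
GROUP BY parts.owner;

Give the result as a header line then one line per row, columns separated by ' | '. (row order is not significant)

== RESULT ==
parts.owner | n
dave | 1
alice | 1
eve | 2

Derivation:
After GROUP BY (3 rows):
parts.owner | n
dave | 1
alice | 1
eve | 2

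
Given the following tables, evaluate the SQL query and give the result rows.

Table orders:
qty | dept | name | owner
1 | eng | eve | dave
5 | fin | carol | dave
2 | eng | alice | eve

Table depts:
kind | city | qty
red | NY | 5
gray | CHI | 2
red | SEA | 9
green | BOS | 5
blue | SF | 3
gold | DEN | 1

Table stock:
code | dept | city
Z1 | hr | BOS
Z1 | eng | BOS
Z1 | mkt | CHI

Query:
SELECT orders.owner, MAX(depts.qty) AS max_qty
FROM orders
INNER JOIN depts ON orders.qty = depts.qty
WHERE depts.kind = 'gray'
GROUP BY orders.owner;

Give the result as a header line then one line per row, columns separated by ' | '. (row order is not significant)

== RESULT ==
orders.owner | max_qty
eve | 2

Derivation:
After JOIN depts (4 rows):
orders.qty | orders.dept | orders.name | orders.owner | depts.kind | depts.city | depts.qty
1 | eng | eve | dave | gold | DEN | 1
5 | fin | carol | dave | red | NY | 5
5 | fin | carol | dave | green | BOS | 5
2 | eng | alice | eve | gray | CHI | 2
After WHERE (1 rows):
orders.qty | orders.dept | orders.name | orders.owner | depts.kind | depts.city | depts.qty
2 | eng | alice | eve | gray | CHI | 2
After GROUP BY (1 rows):
orders.owner | max_qty
eve | 2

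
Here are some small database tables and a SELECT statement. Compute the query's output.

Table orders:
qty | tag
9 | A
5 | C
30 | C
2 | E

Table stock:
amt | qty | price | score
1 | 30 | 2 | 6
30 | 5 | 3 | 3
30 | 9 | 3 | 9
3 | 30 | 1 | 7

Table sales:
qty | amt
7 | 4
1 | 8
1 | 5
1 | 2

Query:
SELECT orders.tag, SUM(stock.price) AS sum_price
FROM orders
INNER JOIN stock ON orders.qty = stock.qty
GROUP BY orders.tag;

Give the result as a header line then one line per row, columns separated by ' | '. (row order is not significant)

After JOIN stock (4 rows):
orders.qty | orders.tag | stock.amt | stock.qty | stock.price | stock.score
9 | A | 30 | 9 | 3 | 9
5 | C | 30 | 5 | 3 | 3
30 | C | 1 | 30 | 2 | 6
30 | C | 3 | 30 | 1 | 7
After GROUP BY (2 rows):
orders.tag | sum_price
A | 3
C | 6

== RESULT ==
orders.tag | sum_price
A | 3
C | 6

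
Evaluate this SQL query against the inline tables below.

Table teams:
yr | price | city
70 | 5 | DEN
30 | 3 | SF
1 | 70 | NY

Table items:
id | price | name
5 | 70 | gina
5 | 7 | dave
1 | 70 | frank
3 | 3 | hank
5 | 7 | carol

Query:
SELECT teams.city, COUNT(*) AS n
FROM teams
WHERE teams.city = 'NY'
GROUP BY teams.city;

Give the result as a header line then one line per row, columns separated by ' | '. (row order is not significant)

After WHERE (1 rows):
teams.yr | teams.price | teams.city
1 | 70 | NY
After GROUP BY (1 rows):
teams.city | n
NY | 1

== RESULT ==
teams.city | n
NY | 1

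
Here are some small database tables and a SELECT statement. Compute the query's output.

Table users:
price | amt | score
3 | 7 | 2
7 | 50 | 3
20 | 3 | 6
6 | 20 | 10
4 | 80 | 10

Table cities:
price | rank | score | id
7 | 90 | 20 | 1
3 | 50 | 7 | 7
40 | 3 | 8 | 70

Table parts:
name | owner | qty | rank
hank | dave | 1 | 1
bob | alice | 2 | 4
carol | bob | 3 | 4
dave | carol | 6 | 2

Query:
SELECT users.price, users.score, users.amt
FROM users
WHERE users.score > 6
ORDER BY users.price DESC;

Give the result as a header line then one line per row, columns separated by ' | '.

After WHERE (2 rows):
users.price | users.amt | users.score
6 | 20 | 10
4 | 80 | 10
After SELECT (2 rows):
users.price | users.score | users.amt
6 | 10 | 20
4 | 10 | 80
After ORDER BY (2 rows):
users.price | users.score | users.amt
6 | 10 | 20
4 | 10 | 80

== RESULT ==
users.price | users.score | users.amt
6 | 10 | 20
4 | 10 | 80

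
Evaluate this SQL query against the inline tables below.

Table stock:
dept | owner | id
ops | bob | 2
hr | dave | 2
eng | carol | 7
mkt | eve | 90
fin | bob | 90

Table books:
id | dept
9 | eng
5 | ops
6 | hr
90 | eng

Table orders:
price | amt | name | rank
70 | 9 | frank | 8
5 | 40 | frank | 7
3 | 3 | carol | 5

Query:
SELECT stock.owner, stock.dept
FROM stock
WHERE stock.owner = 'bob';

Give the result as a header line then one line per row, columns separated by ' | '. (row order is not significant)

After WHERE (2 rows):
stock.dept | stock.owner | stock.id
ops | bob | 2
fin | bob | 90
After SELECT (2 rows):
stock.owner | stock.dept
bob | ops
bob | fin

== RESULT ==
stock.owner | stock.dept
bob | ops
bob | fin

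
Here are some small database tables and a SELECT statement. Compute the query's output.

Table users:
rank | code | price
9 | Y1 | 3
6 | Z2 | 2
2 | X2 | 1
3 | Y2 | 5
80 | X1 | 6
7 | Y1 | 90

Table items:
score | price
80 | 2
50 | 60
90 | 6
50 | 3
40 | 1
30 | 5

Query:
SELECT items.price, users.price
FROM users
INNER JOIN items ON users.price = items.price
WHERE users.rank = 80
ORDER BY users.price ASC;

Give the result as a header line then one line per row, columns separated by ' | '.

== RESULT ==
items.price | users.price
6 | 6

Derivation:
After JOIN items (5 rows):
users.rank | users.code | users.price | items.score | items.price
9 | Y1 | 3 | 50 | 3
6 | Z2 | 2 | 80 | 2
2 | X2 | 1 | 40 | 1
3 | Y2 | 5 | 30 | 5
80 | X1 | 6 | 90 | 6
After WHERE (1 rows):
users.rank | users.code | users.price | items.score | items.price
80 | X1 | 6 | 90 | 6
After SELECT (1 rows):
items.price | users.price
6 | 6
After ORDER BY (1 rows):
items.price | users.price
6 | 6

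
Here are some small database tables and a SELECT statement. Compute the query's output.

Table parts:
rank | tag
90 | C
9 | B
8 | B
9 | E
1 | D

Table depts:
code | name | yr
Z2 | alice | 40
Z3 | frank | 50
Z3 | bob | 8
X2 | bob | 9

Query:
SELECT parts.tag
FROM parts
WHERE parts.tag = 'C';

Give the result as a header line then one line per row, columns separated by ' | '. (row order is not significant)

After WHERE (1 rows):
parts.rank | parts.tag
90 | C
After SELECT (1 rows):
parts.tag
C

== RESULT ==
parts.tag
C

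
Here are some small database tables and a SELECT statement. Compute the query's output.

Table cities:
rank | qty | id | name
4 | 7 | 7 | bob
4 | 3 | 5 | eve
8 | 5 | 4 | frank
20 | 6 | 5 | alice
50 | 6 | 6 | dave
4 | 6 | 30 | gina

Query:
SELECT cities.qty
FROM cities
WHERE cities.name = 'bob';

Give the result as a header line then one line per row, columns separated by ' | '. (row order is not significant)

After WHERE (1 rows):
cities.rank | cities.qty | cities.id | cities.name
4 | 7 | 7 | bob
After SELECT (1 rows):
cities.qty
7

== RESULT ==
cities.qty
7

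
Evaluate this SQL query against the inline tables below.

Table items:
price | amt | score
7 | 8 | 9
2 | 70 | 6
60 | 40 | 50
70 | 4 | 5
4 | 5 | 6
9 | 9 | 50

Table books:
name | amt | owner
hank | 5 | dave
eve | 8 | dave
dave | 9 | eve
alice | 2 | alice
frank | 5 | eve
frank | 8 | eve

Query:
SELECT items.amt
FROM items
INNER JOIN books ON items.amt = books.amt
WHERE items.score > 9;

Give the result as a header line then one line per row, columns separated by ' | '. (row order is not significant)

== RESULT ==
items.amt
9

Derivation:
After JOIN books (5 rows):
items.price | items.amt | items.score | books.name | books.amt | books.owner
7 | 8 | 9 | eve | 8 | dave
7 | 8 | 9 | frank | 8 | eve
4 | 5 | 6 | hank | 5 | dave
4 | 5 | 6 | frank | 5 | eve
9 | 9 | 50 | dave | 9 | eve
After WHERE (1 rows):
items.price | items.amt | items.score | books.name | books.amt | books.owner
9 | 9 | 50 | dave | 9 | eve
After SELECT (1 rows):
items.amt
9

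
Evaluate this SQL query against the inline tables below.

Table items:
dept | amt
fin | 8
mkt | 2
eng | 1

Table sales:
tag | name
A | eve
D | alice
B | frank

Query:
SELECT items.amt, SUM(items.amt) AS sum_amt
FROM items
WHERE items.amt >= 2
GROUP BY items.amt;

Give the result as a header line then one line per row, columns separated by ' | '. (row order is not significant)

After WHERE (2 rows):
items.dept | items.amt
fin | 8
mkt | 2
After GROUP BY (2 rows):
items.amt | sum_amt
8 | 8
2 | 2

== RESULT ==
items.amt | sum_amt
8 | 8
2 | 2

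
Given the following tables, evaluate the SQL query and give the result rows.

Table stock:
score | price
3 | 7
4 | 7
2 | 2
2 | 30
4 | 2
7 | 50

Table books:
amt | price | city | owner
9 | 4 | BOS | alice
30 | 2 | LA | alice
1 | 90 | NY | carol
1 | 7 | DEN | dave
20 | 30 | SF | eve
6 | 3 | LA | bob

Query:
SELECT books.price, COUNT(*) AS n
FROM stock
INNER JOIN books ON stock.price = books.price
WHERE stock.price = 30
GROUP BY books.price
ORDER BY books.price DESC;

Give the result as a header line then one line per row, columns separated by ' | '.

After JOIN books (5 rows):
stock.score | stock.price | books.amt | books.price | books.city | books.owner
3 | 7 | 1 | 7 | DEN | dave
4 | 7 | 1 | 7 | DEN | dave
2 | 2 | 30 | 2 | LA | alice
2 | 30 | 20 | 30 | SF | eve
4 | 2 | 30 | 2 | LA | alice
After WHERE (1 rows):
stock.score | stock.price | books.amt | books.price | books.city | books.owner
2 | 30 | 20 | 30 | SF | eve
After GROUP BY (1 rows):
books.price | n
30 | 1
After ORDER BY (1 rows):
books.price | n
30 | 1

== RESULT ==
books.price | n
30 | 1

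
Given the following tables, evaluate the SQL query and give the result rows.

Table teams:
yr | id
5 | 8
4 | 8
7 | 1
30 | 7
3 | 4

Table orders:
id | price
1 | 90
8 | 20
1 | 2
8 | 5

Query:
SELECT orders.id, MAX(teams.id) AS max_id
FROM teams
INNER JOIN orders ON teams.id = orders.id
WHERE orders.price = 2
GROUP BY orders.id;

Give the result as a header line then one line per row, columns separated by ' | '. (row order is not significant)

== RESULT ==
orders.id | max_id
1 | 1

Derivation:
After JOIN orders (6 rows):
teams.yr | teams.id | orders.id | orders.price
5 | 8 | 8 | 20
5 | 8 | 8 | 5
4 | 8 | 8 | 20
4 | 8 | 8 | 5
7 | 1 | 1 | 90
7 | 1 | 1 | 2
After WHERE (1 rows):
teams.yr | teams.id | orders.id | orders.price
7 | 1 | 1 | 2
After GROUP BY (1 rows):
orders.id | max_id
1 | 1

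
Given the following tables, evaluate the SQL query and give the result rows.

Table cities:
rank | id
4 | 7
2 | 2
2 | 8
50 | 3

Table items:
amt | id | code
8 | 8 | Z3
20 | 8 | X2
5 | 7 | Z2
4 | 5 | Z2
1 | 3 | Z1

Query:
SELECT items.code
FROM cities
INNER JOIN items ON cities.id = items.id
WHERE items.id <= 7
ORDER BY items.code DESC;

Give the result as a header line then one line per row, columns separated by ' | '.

After JOIN items (4 rows):
cities.rank | cities.id | items.amt | items.id | items.code
4 | 7 | 5 | 7 | Z2
2 | 8 | 8 | 8 | Z3
2 | 8 | 20 | 8 | X2
50 | 3 | 1 | 3 | Z1
After WHERE (2 rows):
cities.rank | cities.id | items.amt | items.id | items.code
4 | 7 | 5 | 7 | Z2
50 | 3 | 1 | 3 | Z1
After SELECT (2 rows):
items.code
Z2
Z1
After ORDER BY (2 rows):
items.code
Z2
Z1

== RESULT ==
items.code
Z2
Z1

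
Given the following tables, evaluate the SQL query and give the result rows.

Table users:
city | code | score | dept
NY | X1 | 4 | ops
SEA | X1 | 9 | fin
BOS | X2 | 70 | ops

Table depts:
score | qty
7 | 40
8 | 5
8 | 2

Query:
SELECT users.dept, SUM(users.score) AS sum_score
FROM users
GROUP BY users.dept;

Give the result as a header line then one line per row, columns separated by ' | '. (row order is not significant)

== RESULT ==
users.dept | sum_score
ops | 74
fin | 9

Derivation:
After GROUP BY (2 rows):
users.dept | sum_score
ops | 74
fin | 9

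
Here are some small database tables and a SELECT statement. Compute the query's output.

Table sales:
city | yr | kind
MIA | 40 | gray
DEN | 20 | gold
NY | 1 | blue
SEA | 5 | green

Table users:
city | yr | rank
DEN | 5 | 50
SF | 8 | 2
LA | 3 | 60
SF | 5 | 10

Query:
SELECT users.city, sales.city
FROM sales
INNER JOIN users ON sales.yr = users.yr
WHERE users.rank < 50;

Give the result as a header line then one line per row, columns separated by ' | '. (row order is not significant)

== RESULT ==
users.city | sales.city
SF | SEA

Derivation:
After JOIN users (2 rows):
sales.city | sales.yr | sales.kind | users.city | users.yr | users.rank
SEA | 5 | green | DEN | 5 | 50
SEA | 5 | green | SF | 5 | 10
After WHERE (1 rows):
sales.city | sales.yr | sales.kind | users.city | users.yr | users.rank
SEA | 5 | green | SF | 5 | 10
After SELECT (1 rows):
users.city | sales.city
SF | SEA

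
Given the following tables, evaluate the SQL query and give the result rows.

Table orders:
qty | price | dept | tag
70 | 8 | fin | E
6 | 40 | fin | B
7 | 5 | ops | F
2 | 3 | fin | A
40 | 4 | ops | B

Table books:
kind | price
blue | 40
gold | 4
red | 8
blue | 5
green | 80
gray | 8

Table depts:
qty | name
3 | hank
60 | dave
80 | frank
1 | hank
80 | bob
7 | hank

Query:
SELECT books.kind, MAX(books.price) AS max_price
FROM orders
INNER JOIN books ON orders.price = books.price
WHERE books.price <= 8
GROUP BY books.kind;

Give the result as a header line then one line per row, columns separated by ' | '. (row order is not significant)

== RESULT ==
books.kind | max_price
red | 8
gray | 8
blue | 5
gold | 4

Derivation:
After JOIN books (5 rows):
orders.qty | orders.price | orders.dept | orders.tag | books.kind | books.price
70 | 8 | fin | E | red | 8
70 | 8 | fin | E | gray | 8
6 | 40 | fin | B | blue | 40
7 | 5 | ops | F | blue | 5
40 | 4 | ops | B | gold | 4
After WHERE (4 rows):
orders.qty | orders.price | orders.dept | orders.tag | books.kind | books.price
70 | 8 | fin | E | red | 8
70 | 8 | fin | E | gray | 8
7 | 5 | ops | F | blue | 5
40 | 4 | ops | B | gold | 4
After GROUP BY (4 rows):
books.kind | max_price
red | 8
gray | 8
blue | 5
gold | 4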